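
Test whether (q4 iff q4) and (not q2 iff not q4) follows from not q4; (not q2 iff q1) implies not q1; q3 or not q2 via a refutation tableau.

No

Initial set: {not q4; ((not q2 iff q1) implies not q1); (q3 or not q2); not ((q4 iff q4) and (not q2 iff not q4))}.
((not q2 iff q1) implies not q1): β-rule — branch into not (not q2 iff q1)  //  not q1.
  branch 1 (add not (not q2 iff q1)):
    (q3 or not q2): β-rule — branch into q3  //  not q2.
      branch 1.1 (add q3):
        not ((q4 iff q4) and (not q2 iff not q4)): β-rule — branch into not (q4 iff q4)  //  not (not q2 iff not q4).
          branch 1.1.1 (add not (q4 iff q4)):
            not (not q2 iff q1): β-rule — branch into not q2, not q1  //  not not q2, q1.
              branch 1.1.1.1 (add not q2, not q1):
                not (q4 iff q4): β-rule — branch into q4, not q4  //  not q4, q4.
                  branch 1.1.1.1.1 (add q4, not q4):
                    × closes — contains both q4 and not q4.
                  branch 1.1.1.1.2 (add not q4, q4):
                    × closes — contains both q4 and not q4.
              branch 1.1.1.2 (add not not q2, q1):
                not (q4 iff q4): β-rule — branch into q4, not q4  //  not q4, q4.
                  branch 1.1.1.2.1 (add q4, not q4):
                    × closes — contains both q4 and not q4.
                  branch 1.1.1.2.2 (add not q4, q4):
                    × closes — contains both q4 and not q4.
          branch 1.1.2 (add not (not q2 iff not q4)):
            not (not q2 iff q1): β-rule — branch into not q2, not q1  //  not not q2, q1.
              branch 1.1.2.1 (add not q2, not q1):
                not (not q2 iff not q4): β-rule — branch into not q2, not not q4  //  not not q2, not q4.
                  branch 1.1.2.1.1 (add not q2, not not q4):
                    × closes — contains both q4 and not q4.
                  branch 1.1.2.1.2 (add not not q2, not q4):
                    × closes — contains both q2 and not q2.
              branch 1.1.2.2 (add not not q2, q1):
                not (not q2 iff not q4): β-rule — branch into not q2, not not q4  //  not not q2, not q4.
                  branch 1.1.2.2.1 (add not q2, not not q4):
                    × closes — contains both q2 and not q2.
                  branch 1.1.2.2.2 (add not not q2, not q4):
                    ○ open, literals {q1=true, q2=true, q3=true, q4=false}.
      branch 1.2 (add not q2):
        not ((q4 iff q4) and (not q2 iff not q4)): β-rule — branch into not (q4 iff q4)  //  not (not q2 iff not q4).
          branch 1.2.1 (add not (q4 iff q4)):
            not (not q2 iff q1): β-rule — branch into not q2, not q1  //  not not q2, q1.
              branch 1.2.1.1 (add not q2, not q1):
                not (q4 iff q4): β-rule — branch into q4, not q4  //  not q4, q4.
                  branch 1.2.1.1.1 (add q4, not q4):
                    × closes — contains both q4 and not q4.
                  branch 1.2.1.1.2 (add not q4, q4):
                    × closes — contains both q4 and not q4.
              branch 1.2.1.2 (add not not q2, q1):
                × closes — contains both q2 and not q2.
          branch 1.2.2 (add not (not q2 iff not q4)):
            not (not q2 iff q1): β-rule — branch into not q2, not q1  //  not not q2, q1.
              branch 1.2.2.1 (add not q2, not q1):
                not (not q2 iff not q4): β-rule — branch into not q2, not not q4  //  not not q2, not q4.
                  branch 1.2.2.1.1 (add not q2, not not q4):
                    × closes — contains both q4 and not q4.
                  branch 1.2.2.1.2 (add not not q2, not q4):
                    × closes — contains both q2 and not q2.
              branch 1.2.2.2 (add not not q2, q1):
                × closes — contains both q2 and not q2.
  branch 2 (add not q1):
    (q3 or not q2): β-rule — branch into q3  //  not q2.
      branch 2.1 (add q3):
        not ((q4 iff q4) and (not q2 iff not q4)): β-rule — branch into not (q4 iff q4)  //  not (not q2 iff not q4).
          branch 2.1.1 (add not (q4 iff q4)):
            not (q4 iff q4): β-rule — branch into q4, not q4  //  not q4, q4.
              branch 2.1.1.1 (add q4, not q4):
                × closes — contains both q4 and not q4.
              branch 2.1.1.2 (add not q4, q4):
                × closes — contains both q4 and not q4.
          branch 2.1.2 (add not (not q2 iff not q4)):
            not (not q2 iff not q4): β-rule — branch into not q2, not not q4  //  not not q2, not q4.
              branch 2.1.2.1 (add not q2, not not q4):
                × closes — contains both q4 and not q4.
              branch 2.1.2.2 (add not not q2, not q4):
                ○ open, literals {q1=false, q2=true, q3=true, q4=false}.
      branch 2.2 (add not q2):
        not ((q4 iff q4) and (not q2 iff not q4)): β-rule — branch into not (q4 iff q4)  //  not (not q2 iff not q4).
          branch 2.2.1 (add not (q4 iff q4)):
            not (q4 iff q4): β-rule — branch into q4, not q4  //  not q4, q4.
              branch 2.2.1.1 (add q4, not q4):
                × closes — contains both q4 and not q4.
              branch 2.2.1.2 (add not q4, q4):
                × closes — contains both q4 and not q4.
          branch 2.2.2 (add not (not q2 iff not q4)):
            not (not q2 iff not q4): β-rule — branch into not q2, not not q4  //  not not q2, not q4.
              branch 2.2.2.1 (add not q2, not not q4):
                × closes — contains both q4 and not q4.
              branch 2.2.2.2 (add not not q2, not q4):
                × closes — contains both q2 and not q2.
20 branches closed, 2 open.
An open branch gives a countermodel: q1=true, q2=true, q3=true, q4=false (unmentioned atoms arbitrary); the premises hold there but the conclusion fails.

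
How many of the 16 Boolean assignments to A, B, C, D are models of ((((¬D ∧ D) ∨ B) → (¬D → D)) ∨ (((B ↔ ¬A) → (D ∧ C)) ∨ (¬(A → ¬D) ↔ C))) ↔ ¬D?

Initial set: {(((((¬D ∧ D) ∨ B) → (¬D → D)) ∨ (((B ↔ ¬A) → (D ∧ C)) ∨ (¬(A → ¬D) ↔ C))) ↔ ¬D)}.
(((((¬D ∧ D) ∨ B) → (¬D → D)) ∨ (((B ↔ ¬A) → (D ∧ C)) ∨ (¬(A → ¬D) ↔ C))) ↔ ¬D): β-rule — branch into ((((¬D ∧ D) ∨ B) → (¬D → D)) ∨ (((B ↔ ¬A) → (D ∧ C)) ∨ (¬(A → ¬D) ↔ C))), ¬D  //  ¬((((¬D ∧ D) ∨ B) → (¬D → D)) ∨ (((B ↔ ¬A) → (D ∧ C)) ∨ (¬(A → ¬D) ↔ C))), ¬¬D.
  branch 1 (add ((((¬D ∧ D) ∨ B) → (¬D → D)) ∨ (((B ↔ ¬A) → (D ∧ C)) ∨ (¬(A → ¬D) ↔ C))), ¬D):
    ((((¬D ∧ D) ∨ B) → (¬D → D)) ∨ (((B ↔ ¬A) → (D ∧ C)) ∨ (¬(A → ¬D) ↔ C))): β-rule — branch into (((¬D ∧ D) ∨ B) → (¬D → D))  //  (((B ↔ ¬A) → (D ∧ C)) ∨ (¬(A → ¬D) ↔ C)).
      branch 1.1 (add (((¬D ∧ D) ∨ B) → (¬D → D))):
        (((¬D ∧ D) ∨ B) → (¬D → D)): β-rule — branch into ¬((¬D ∧ D) ∨ B)  //  (¬D → D).
          branch 1.1.1 (add ¬((¬D ∧ D) ∨ B)):
            ¬((¬D ∧ D) ∨ B): α-rule — add ¬(¬D ∧ D), ¬B.
            ¬(¬D ∧ D): β-rule — branch into ¬¬D  //  ¬D.
              branch 1.1.1.1 (add ¬¬D):
                × closes — contains both D and ¬D.
              branch 1.1.1.2 (add ¬D):
                ○ open, literals {B=false, D=false}.
          branch 1.1.2 (add (¬D → D)):
            (¬D → D): β-rule — branch into ¬¬D  //  D.
              branch 1.1.2.1 (add ¬¬D):
                × closes — contains both D and ¬D.
              branch 1.1.2.2 (add D):
                × closes — contains both D and ¬D.
      branch 1.2 (add (((B ↔ ¬A) → (D ∧ C)) ∨ (¬(A → ¬D) ↔ C))):
        (((B ↔ ¬A) → (D ∧ C)) ∨ (¬(A → ¬D) ↔ C)): β-rule — branch into ((B ↔ ¬A) → (D ∧ C))  //  (¬(A → ¬D) ↔ C).
          branch 1.2.1 (add ((B ↔ ¬A) → (D ∧ C))):
            ((B ↔ ¬A) → (D ∧ C)): β-rule — branch into ¬(B ↔ ¬A)  //  (D ∧ C).
              branch 1.2.1.1 (add ¬(B ↔ ¬A)):
                ¬(B ↔ ¬A): β-rule — branch into B, ¬¬A  //  ¬B, ¬A.
                  branch 1.2.1.1.1 (add B, ¬¬A):
                    ○ open, literals {A=true, B=true, D=false}.
                  branch 1.2.1.1.2 (add ¬B, ¬A):
                    ○ open, literals {A=false, B=false, D=false}.
              branch 1.2.1.2 (add (D ∧ C)):
                (D ∧ C): α-rule — add D, C.
                × closes — contains both D and ¬D.
          branch 1.2.2 (add (¬(A → ¬D) ↔ C)):
            (¬(A → ¬D) ↔ C): β-rule — branch into ¬(A → ¬D), C  //  ¬¬(A → ¬D), ¬C.
              branch 1.2.2.1 (add ¬(A → ¬D), C):
                ¬(A → ¬D): α-rule — add A, ¬¬D.
                × closes — contains both D and ¬D.
              branch 1.2.2.2 (add ¬¬(A → ¬D), ¬C):
                ¬¬(A → ¬D): β-rule — branch into ¬A  //  ¬D.
                  branch 1.2.2.2.1 (add ¬A):
                    ○ open, literals {A=false, C=false, D=false}.
                  branch 1.2.2.2.2 (add ¬D):
                    ○ open, literals {C=false, D=false}.
  branch 2 (add ¬((((¬D ∧ D) ∨ B) → (¬D → D)) ∨ (((B ↔ ¬A) → (D ∧ C)) ∨ (¬(A → ¬D) ↔ C))), ¬¬D):
    ¬((((¬D ∧ D) ∨ B) → (¬D → D)) ∨ (((B ↔ ¬A) → (D ∧ C)) ∨ (¬(A → ¬D) ↔ C))): α-rule — add ¬(((¬D ∧ D) ∨ B) → (¬D → D)), ¬(((B ↔ ¬A) → (D ∧ C)) ∨ (¬(A → ¬D) ↔ C)).
    ¬(((¬D ∧ D) ∨ B) → (¬D → D)): α-rule — add ((¬D ∧ D) ∨ B), ¬(¬D → D).
    ¬(((B ↔ ¬A) → (D ∧ C)) ∨ (¬(A → ¬D) ↔ C)): α-rule — add ¬((B ↔ ¬A) → (D ∧ C)), ¬(¬(A → ¬D) ↔ C).
    ¬(¬D → D): α-rule — add ¬D, ¬D.
    × closes — contains both D and ¬D.
6 branches closed, 5 open.
Each open branch fixes some atoms; the unmentioned ones are free. Counting distinct full assignments: branch {B=false, D=false} (A, C) contributes 4 new; branch {A=true, B=true, D=false} (C) contributes 2 new; branch {A=false, B=false, D=false} (C) contributes 0 new; branch {A=false, C=false, D=false} (B) contributes 1 new; branch {C=false, D=false} (A, B) contributes 0 new. Total: 7.

7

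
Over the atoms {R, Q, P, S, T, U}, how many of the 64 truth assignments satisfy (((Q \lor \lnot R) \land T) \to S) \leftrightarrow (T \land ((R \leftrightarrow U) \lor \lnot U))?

20

Initial set: {T ((((Q \lor \lnot R) \land T) \to S) \leftrightarrow (T \land ((R \leftrightarrow U) \lor \lnot U)))}.
T ((((Q \lor \lnot R) \land T) \to S) \leftrightarrow (T \land ((R \leftrightarrow U) \lor \lnot U))): β-rule — branch into T (((Q \lor \lnot R) \land T) \to S), T (T \land ((R \leftrightarrow U) \lor \lnot U))  //  F (((Q \lor \lnot R) \land T) \to S), F (T \land ((R \leftrightarrow U) \lor \lnot U)).
  branch 1 (add T (((Q \lor \lnot R) \land T) \to S), T (T \land ((R \leftrightarrow U) \lor \lnot U))):
    T (T \land ((R \leftrightarrow U) \lor \lnot U)): α-rule — add T T, T ((R \leftrightarrow U) \lor \lnot U).
    T (((Q \lor \lnot R) \land T) \to S): β-rule — branch into F ((Q \lor \lnot R) \land T)  //  T S.
      branch 1.1 (add F ((Q \lor \lnot R) \land T)):
        T ((R \leftrightarrow U) \lor \lnot U): β-rule — branch into T (R \leftrightarrow U)  //  T \lnot U.
          branch 1.1.1 (add T (R \leftrightarrow U)):
            F ((Q \lor \lnot R) \land T): β-rule — branch into F (Q \lor \lnot R)  //  F T.
              branch 1.1.1.1 (add F (Q \lor \lnot R)):
                F (Q \lor \lnot R): α-rule — add F Q, F \lnot R.
                T (R \leftrightarrow U): β-rule — branch into T R, T U  //  F R, F U.
                  branch 1.1.1.1.1 (add T R, T U):
                    ○ open, literals {Q=F, R=T, T=T, U=T}.
                  branch 1.1.1.1.2 (add F R, F U):
                    × closes — contains both R and \lnot R.
              branch 1.1.1.2 (add F T):
                × closes — contains both T and \lnot T.
          branch 1.1.2 (add T \lnot U):
            F ((Q \lor \lnot R) \land T): β-rule — branch into F (Q \lor \lnot R)  //  F T.
              branch 1.1.2.1 (add F (Q \lor \lnot R)):
                F (Q \lor \lnot R): α-rule — add F Q, F \lnot R.
                ○ open, literals {Q=F, R=T, T=T, U=F}.
              branch 1.1.2.2 (add F T):
                × closes — contains both T and \lnot T.
      branch 1.2 (add T S):
        T ((R \leftrightarrow U) \lor \lnot U): β-rule — branch into T (R \leftrightarrow U)  //  T \lnot U.
          branch 1.2.1 (add T (R \leftrightarrow U)):
            T (R \leftrightarrow U): β-rule — branch into T R, T U  //  F R, F U.
              branch 1.2.1.1 (add T R, T U):
                ○ open, literals {R=T, S=T, T=T, U=T}.
              branch 1.2.1.2 (add F R, F U):
                ○ open, literals {R=F, S=T, T=T, U=F}.
          branch 1.2.2 (add T \lnot U):
            ○ open, literals {S=T, T=T, U=F}.
  branch 2 (add F (((Q \lor \lnot R) \land T) \to S), F (T \land ((R \leftrightarrow U) \lor \lnot U))):
    F (((Q \lor \lnot R) \land T) \to S): α-rule — add T ((Q \lor \lnot R) \land T), F S.
    T ((Q \lor \lnot R) \land T): α-rule — add T (Q \lor \lnot R), T T.
    F (T \land ((R \leftrightarrow U) \lor \lnot U)): β-rule — branch into F T  //  F ((R \leftrightarrow U) \lor \lnot U).
      branch 2.1 (add F T):
        × closes — contains both T and \lnot T.
      branch 2.2 (add F ((R \leftrightarrow U) \lor \lnot U)):
        F ((R \leftrightarrow U) \lor \lnot U): α-rule — add F (R \leftrightarrow U), F \lnot U.
        T (Q \lor \lnot R): β-rule — branch into T Q  //  T \lnot R.
          branch 2.2.1 (add T Q):
            F (R \leftrightarrow U): β-rule — branch into T R, F U  //  F R, T U.
              branch 2.2.1.1 (add T R, F U):
                × closes — contains both U and \lnot U.
              branch 2.2.1.2 (add F R, T U):
                ○ open, literals {Q=T, R=F, S=F, T=T, U=T}.
          branch 2.2.2 (add T \lnot R):
            F (R \leftrightarrow U): β-rule — branch into T R, F U  //  F R, T U.
              branch 2.2.2.1 (add T R, F U):
                × closes — contains both R and \lnot R.
              branch 2.2.2.2 (add F R, T U):
                ○ open, literals {R=F, S=F, T=T, U=T}.
6 branches closed, 7 open.
Each open branch fixes some atoms; the unmentioned ones are free. Counting distinct full assignments: branch {Q=F, R=T, T=T, U=T} (P, S) contributes 4 new; branch {Q=F, R=T, T=T, U=F} (P, S) contributes 4 new; branch {R=T, S=T, T=T, U=T} (Q, P) contributes 2 new; branch {R=F, S=T, T=T, U=F} (Q, P) contributes 4 new; branch {S=T, T=T, U=F} (R, Q, P) contributes 2 new; branch {Q=T, R=F, S=F, T=T, U=T} (P) contributes 2 new; branch {R=F, S=F, T=T, U=T} (Q, P) contributes 2 new. Total: 20.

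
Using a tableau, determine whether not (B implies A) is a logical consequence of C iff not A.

No

Initial set: {T (C iff not A); F not (B implies A)}.
T (C iff not A): β-rule — branch into T C, T not A  //  F C, F not A.
  branch 1 (add T C, T not A):
    F not (B implies A): β-rule — branch into F B  //  T A.
      branch 1.1 (add F B):
        ○ open, literals {A=0, B=0, C=1}.
      branch 1.2 (add T A):
        × closes — contains both A and not A.
  branch 2 (add F C, F not A):
    F not (B implies A): β-rule — branch into F B  //  T A.
      branch 2.1 (add F B):
        ○ open, literals {A=1, B=0, C=0}.
      branch 2.2 (add T A):
        ○ open, literals {A=1, C=0}.
1 branch closed, 3 open.
An open branch gives a countermodel: A=0, B=0, C=1 (unmentioned atoms arbitrary); the premises hold there but the conclusion fails.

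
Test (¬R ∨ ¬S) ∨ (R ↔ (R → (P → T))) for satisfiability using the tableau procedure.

Satisfiable

Initial set: {((¬R ∨ ¬S) ∨ (R ↔ (R → (P → T))))}.
((¬R ∨ ¬S) ∨ (R ↔ (R → (P → T)))): β-rule — branch into (¬R ∨ ¬S)  //  (R ↔ (R → (P → T))).
  branch 1 (add (¬R ∨ ¬S)):
    (¬R ∨ ¬S): β-rule — branch into ¬R  //  ¬S.
      branch 1.1 (add ¬R):
        ○ open, literals {R=F}.
      branch 1.2 (add ¬S):
        ○ open, literals {S=F}.
  branch 2 (add (R ↔ (R → (P → T)))):
    (R ↔ (R → (P → T))): β-rule — branch into R, (R → (P → T))  //  ¬R, ¬(R → (P → T)).
      branch 2.1 (add R, (R → (P → T))):
        (R → (P → T)): β-rule — branch into ¬R  //  (P → T).
          branch 2.1.1 (add ¬R):
            × closes — contains both R and ¬R.
          branch 2.1.2 (add (P → T)):
            (P → T): β-rule — branch into ¬P  //  T.
              branch 2.1.2.1 (add ¬P):
                ○ open, literals {P=F, R=T}.
              branch 2.1.2.2 (add T):
                ○ open, literals {R=T, T=T}.
      branch 2.2 (add ¬R, ¬(R → (P → T))):
        ¬(R → (P → T)): α-rule — add R, ¬(P → T).
        × closes — contains both R and ¬R.
2 branches closed, 4 open.
An open branch gives a satisfying assignment: R=F.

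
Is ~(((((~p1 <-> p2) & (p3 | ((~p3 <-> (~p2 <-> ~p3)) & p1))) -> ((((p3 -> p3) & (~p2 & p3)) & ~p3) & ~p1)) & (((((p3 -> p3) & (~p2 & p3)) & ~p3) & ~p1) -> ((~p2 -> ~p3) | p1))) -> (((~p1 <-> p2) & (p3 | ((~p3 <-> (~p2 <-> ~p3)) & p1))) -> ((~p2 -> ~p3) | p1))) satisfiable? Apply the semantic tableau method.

Initial set: {~(((((~p1 <-> p2) & (p3 | ((~p3 <-> (~p2 <-> ~p3)) & p1))) -> ((((p3 -> p3) & (~p2 & p3)) & ~p3) & ~p1)) & (((((p3 -> p3) & (~p2 & p3)) & ~p3) & ~p1) -> ((~p2 -> ~p3) | p1))) -> (((~p1 <-> p2) & (p3 | ((~p3 <-> (~p2 <-> ~p3)) & p1))) -> ((~p2 -> ~p3) | p1)))}.
~(((((~p1 <-> p2) & (p3 | ((~p3 <-> (~p2 <-> ~p3)) & p1))) -> ((((p3 -> p3) & (~p2 & p3)) & ~p3) & ~p1)) & (((((p3 -> p3) & (~p2 & p3)) & ~p3) & ~p1) -> ((~p2 -> ~p3) | p1))) -> (((~p1 <-> p2) & (p3 | ((~p3 <-> (~p2 <-> ~p3)) & p1))) -> ((~p2 -> ~p3) | p1))): α-rule — add ((((~p1 <-> p2) & (p3 | ((~p3 <-> (~p2 <-> ~p3)) & p1))) -> ((((p3 -> p3) & (~p2 & p3)) & ~p3) & ~p1)) & (((((p3 -> p3) & (~p2 & p3)) & ~p3) & ~p1) -> ((~p2 -> ~p3) | p1))), ~(((~p1 <-> p2) & (p3 | ((~p3 <-> (~p2 <-> ~p3)) & p1))) -> ((~p2 -> ~p3) | p1)).
((((~p1 <-> p2) & (p3 | ((~p3 <-> (~p2 <-> ~p3)) & p1))) -> ((((p3 -> p3) & (~p2 & p3)) & ~p3) & ~p1)) & (((((p3 -> p3) & (~p2 & p3)) & ~p3) & ~p1) -> ((~p2 -> ~p3) | p1))): α-rule — add (((~p1 <-> p2) & (p3 | ((~p3 <-> (~p2 <-> ~p3)) & p1))) -> ((((p3 -> p3) & (~p2 & p3)) & ~p3) & ~p1)), (((((p3 -> p3) & (~p2 & p3)) & ~p3) & ~p1) -> ((~p2 -> ~p3) | p1)).
~(((~p1 <-> p2) & (p3 | ((~p3 <-> (~p2 <-> ~p3)) & p1))) -> ((~p2 -> ~p3) | p1)): α-rule — add ((~p1 <-> p2) & (p3 | ((~p3 <-> (~p2 <-> ~p3)) & p1))), ~((~p2 -> ~p3) | p1).
((~p1 <-> p2) & (p3 | ((~p3 <-> (~p2 <-> ~p3)) & p1))): α-rule — add (~p1 <-> p2), (p3 | ((~p3 <-> (~p2 <-> ~p3)) & p1)).
~((~p2 -> ~p3) | p1): α-rule — add ~(~p2 -> ~p3), ~p1.
~(~p2 -> ~p3): α-rule — add ~p2, ~~p3.
(((~p1 <-> p2) & (p3 | ((~p3 <-> (~p2 <-> ~p3)) & p1))) -> ((((p3 -> p3) & (~p2 & p3)) & ~p3) & ~p1)): β-rule — branch into ~((~p1 <-> p2) & (p3 | ((~p3 <-> (~p2 <-> ~p3)) & p1)))  //  ((((p3 -> p3) & (~p2 & p3)) & ~p3) & ~p1).
  branch 1 (add ~((~p1 <-> p2) & (p3 | ((~p3 <-> (~p2 <-> ~p3)) & p1)))):
    (((((p3 -> p3) & (~p2 & p3)) & ~p3) & ~p1) -> ((~p2 -> ~p3) | p1)): β-rule — branch into ~((((p3 -> p3) & (~p2 & p3)) & ~p3) & ~p1)  //  ((~p2 -> ~p3) | p1).
      branch 1.1 (add ~((((p3 -> p3) & (~p2 & p3)) & ~p3) & ~p1)):
        (~p1 <-> p2): β-rule — branch into ~p1, p2  //  ~~p1, ~p2.
          branch 1.1.1 (add ~p1, p2):
            × closes — contains both p2 and ~p2.
          branch 1.1.2 (add ~~p1, ~p2):
            × closes — contains both p1 and ~p1.
      branch 1.2 (add ((~p2 -> ~p3) | p1)):
        (~p1 <-> p2): β-rule — branch into ~p1, p2  //  ~~p1, ~p2.
          branch 1.2.1 (add ~p1, p2):
            × closes — contains both p2 and ~p2.
          branch 1.2.2 (add ~~p1, ~p2):
            × closes — contains both p1 and ~p1.
  branch 2 (add ((((p3 -> p3) & (~p2 & p3)) & ~p3) & ~p1)):
    ((((p3 -> p3) & (~p2 & p3)) & ~p3) & ~p1): α-rule — add (((p3 -> p3) & (~p2 & p3)) & ~p3), ~p1.
    (((p3 -> p3) & (~p2 & p3)) & ~p3): α-rule — add ((p3 -> p3) & (~p2 & p3)), ~p3.
    × closes — contains both p3 and ~p3.
All 5 branches close.
Every branch closed; the formula is unsatisfiable.

Unsatisfiable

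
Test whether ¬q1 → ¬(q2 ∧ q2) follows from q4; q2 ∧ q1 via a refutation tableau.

Yes

Initial set: {q4; (q2 ∧ q1); ¬(¬q1 → ¬(q2 ∧ q2))}.
(q2 ∧ q1): α-rule — add q2, q1.
¬(¬q1 → ¬(q2 ∧ q2)): α-rule — add ¬q1, ¬¬(q2 ∧ q2).
× closes — contains both q1 and ¬q1.
All 1 branch closes.
Every branch closed, so the premises entail the conclusion.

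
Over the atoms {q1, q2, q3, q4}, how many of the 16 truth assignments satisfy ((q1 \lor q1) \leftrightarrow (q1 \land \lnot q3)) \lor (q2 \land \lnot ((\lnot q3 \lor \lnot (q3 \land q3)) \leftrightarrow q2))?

14

Initial set: {(((q1 \lor q1) \leftrightarrow (q1 \land \lnot q3)) \lor (q2 \land \lnot ((\lnot q3 \lor \lnot (q3 \land q3)) \leftrightarrow q2)))}.
(((q1 \lor q1) \leftrightarrow (q1 \land \lnot q3)) \lor (q2 \land \lnot ((\lnot q3 \lor \lnot (q3 \land q3)) \leftrightarrow q2))): β-rule — branch into ((q1 \lor q1) \leftrightarrow (q1 \land \lnot q3))  //  (q2 \land \lnot ((\lnot q3 \lor \lnot (q3 \land q3)) \leftrightarrow q2)).
  branch 1 (add ((q1 \lor q1) \leftrightarrow (q1 \land \lnot q3))):
    ((q1 \lor q1) \leftrightarrow (q1 \land \lnot q3)): β-rule — branch into (q1 \lor q1), (q1 \land \lnot q3)  //  \lnot (q1 \lor q1), \lnot (q1 \land \lnot q3).
      branch 1.1 (add (q1 \lor q1), (q1 \land \lnot q3)):
        (q1 \land \lnot q3): α-rule — add q1, \lnot q3.
        (q1 \lor q1): β-rule — branch into q1  //  q1.
          branch 1.1.1 (add q1):
            ○ open, literals {q1=1, q3=0}.
          branch 1.1.2 (add q1):
            ○ open, literals {q1=1, q3=0}.
      branch 1.2 (add \lnot (q1 \lor q1), \lnot (q1 \land \lnot q3)):
        \lnot (q1 \lor q1): α-rule — add \lnot q1, \lnot q1.
        \lnot (q1 \land \lnot q3): β-rule — branch into \lnot q1  //  \lnot \lnot q3.
          branch 1.2.1 (add \lnot q1):
            ○ open, literals {q1=0}.
          branch 1.2.2 (add \lnot \lnot q3):
            ○ open, literals {q1=0, q3=1}.
  branch 2 (add (q2 \land \lnot ((\lnot q3 \lor \lnot (q3 \land q3)) \leftrightarrow q2))):
    (q2 \land \lnot ((\lnot q3 \lor \lnot (q3 \land q3)) \leftrightarrow q2)): α-rule — add q2, \lnot ((\lnot q3 \lor \lnot (q3 \land q3)) \leftrightarrow q2).
    \lnot ((\lnot q3 \lor \lnot (q3 \land q3)) \leftrightarrow q2): β-rule — branch into (\lnot q3 \lor \lnot (q3 \land q3)), \lnot q2  //  \lnot (\lnot q3 \lor \lnot (q3 \land q3)), q2.
      branch 2.1 (add (\lnot q3 \lor \lnot (q3 \land q3)), \lnot q2):
        × closes — contains both q2 and \lnot q2.
      branch 2.2 (add \lnot (\lnot q3 \lor \lnot (q3 \land q3)), q2):
        \lnot (\lnot q3 \lor \lnot (q3 \land q3)): α-rule — add \lnot \lnot q3, \lnot \lnot (q3 \land q3).
        \lnot \lnot (q3 \land q3): α-rule — add q3, q3.
        ○ open, literals {q2=1, q3=1}.
1 branch closed, 5 open.
Each open branch fixes some atoms; the unmentioned ones are free. Counting distinct full assignments: branch {q1=1, q3=0} (q2, q4) contributes 4 new; branch {q1=1, q3=0} (q2, q4) contributes 0 new; branch {q1=0} (q2, q3, q4) contributes 8 new; branch {q1=0, q3=1} (q2, q4) contributes 0 new; branch {q2=1, q3=1} (q1, q4) contributes 2 new. Total: 14.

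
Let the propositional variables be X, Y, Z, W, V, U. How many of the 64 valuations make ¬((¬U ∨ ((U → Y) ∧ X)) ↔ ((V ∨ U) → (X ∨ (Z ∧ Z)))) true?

Initial set: {¬((¬U ∨ ((U → Y) ∧ X)) ↔ ((V ∨ U) → (X ∨ (Z ∧ Z))))}.
¬((¬U ∨ ((U → Y) ∧ X)) ↔ ((V ∨ U) → (X ∨ (Z ∧ Z)))): β-rule — branch into (¬U ∨ ((U → Y) ∧ X)), ¬((V ∨ U) → (X ∨ (Z ∧ Z)))  //  ¬(¬U ∨ ((U → Y) ∧ X)), ((V ∨ U) → (X ∨ (Z ∧ Z))).
  branch 1 (add (¬U ∨ ((U → Y) ∧ X)), ¬((V ∨ U) → (X ∨ (Z ∧ Z)))):
    ¬((V ∨ U) → (X ∨ (Z ∧ Z))): α-rule — add (V ∨ U), ¬(X ∨ (Z ∧ Z)).
    ¬(X ∨ (Z ∧ Z)): α-rule — add ¬X, ¬(Z ∧ Z).
    (¬U ∨ ((U → Y) ∧ X)): β-rule — branch into ¬U  //  ((U → Y) ∧ X).
      branch 1.1 (add ¬U):
        (V ∨ U): β-rule — branch into V  //  U.
          branch 1.1.1 (add V):
            ¬(Z ∧ Z): β-rule — branch into ¬Z  //  ¬Z.
              branch 1.1.1.1 (add ¬Z):
                ○ open, literals {U=0, V=1, X=0, Z=0}.
              branch 1.1.1.2 (add ¬Z):
                ○ open, literals {U=0, V=1, X=0, Z=0}.
          branch 1.1.2 (add U):
            × closes — contains both U and ¬U.
      branch 1.2 (add ((U → Y) ∧ X)):
        ((U → Y) ∧ X): α-rule — add (U → Y), X.
        × closes — contains both X and ¬X.
  branch 2 (add ¬(¬U ∨ ((U → Y) ∧ X)), ((V ∨ U) → (X ∨ (Z ∧ Z)))):
    ¬(¬U ∨ ((U → Y) ∧ X)): α-rule — add ¬¬U, ¬((U → Y) ∧ X).
    ((V ∨ U) → (X ∨ (Z ∧ Z))): β-rule — branch into ¬(V ∨ U)  //  (X ∨ (Z ∧ Z)).
      branch 2.1 (add ¬(V ∨ U)):
        ¬(V ∨ U): α-rule — add ¬V, ¬U.
        × closes — contains both U and ¬U.
      branch 2.2 (add (X ∨ (Z ∧ Z))):
        ¬((U → Y) ∧ X): β-rule — branch into ¬(U → Y)  //  ¬X.
          branch 2.2.1 (add ¬(U → Y)):
            ¬(U → Y): α-rule — add U, ¬Y.
            (X ∨ (Z ∧ Z)): β-rule — branch into X  //  (Z ∧ Z).
              branch 2.2.1.1 (add X):
                ○ open, literals {U=1, X=1, Y=0}.
              branch 2.2.1.2 (add (Z ∧ Z)):
                (Z ∧ Z): α-rule — add Z, Z.
                ○ open, literals {U=1, Y=0, Z=1}.
          branch 2.2.2 (add ¬X):
            (X ∨ (Z ∧ Z)): β-rule — branch into X  //  (Z ∧ Z).
              branch 2.2.2.1 (add X):
                × closes — contains both X and ¬X.
              branch 2.2.2.2 (add (Z ∧ Z)):
                (Z ∧ Z): α-rule — add Z, Z.
                ○ open, literals {U=1, X=0, Z=1}.
4 branches closed, 5 open.
Each open branch fixes some atoms; the unmentioned ones are free. Counting distinct full assignments: branch {U=0, V=1, X=0, Z=0} (Y, W) contributes 4 new; branch {U=0, V=1, X=0, Z=0} (Y, W) contributes 0 new; branch {U=1, X=1, Y=0} (Z, W, V) contributes 8 new; branch {U=1, Y=0, Z=1} (X, W, V) contributes 4 new; branch {U=1, X=0, Z=1} (Y, W, V) contributes 4 new. Total: 20.

20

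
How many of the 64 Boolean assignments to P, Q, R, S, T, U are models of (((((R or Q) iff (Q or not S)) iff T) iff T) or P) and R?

28

Initial set: {((((((R or Q) iff (Q or not S)) iff T) iff T) or P) and R)}.
((((((R or Q) iff (Q or not S)) iff T) iff T) or P) and R): α-rule — add (((((R or Q) iff (Q or not S)) iff T) iff T) or P), R.
(((((R or Q) iff (Q or not S)) iff T) iff T) or P): β-rule — branch into ((((R or Q) iff (Q or not S)) iff T) iff T)  //  P.
  branch 1 (add ((((R or Q) iff (Q or not S)) iff T) iff T)):
    ((((R or Q) iff (Q or not S)) iff T) iff T): β-rule — branch into (((R or Q) iff (Q or not S)) iff T), T  //  not (((R or Q) iff (Q or not S)) iff T), not T.
      branch 1.1 (add (((R or Q) iff (Q or not S)) iff T), T):
        (((R or Q) iff (Q or not S)) iff T): β-rule — branch into ((R or Q) iff (Q or not S)), T  //  not ((R or Q) iff (Q or not S)), not T.
          branch 1.1.1 (add ((R or Q) iff (Q or not S)), T):
            ((R or Q) iff (Q or not S)): β-rule — branch into (R or Q), (Q or not S)  //  not (R or Q), not (Q or not S).
              branch 1.1.1.1 (add (R or Q), (Q or not S)):
                (R or Q): β-rule — branch into R  //  Q.
                  branch 1.1.1.1.1 (add R):
                    (Q or not S): β-rule — branch into Q  //  not S.
                      branch 1.1.1.1.1.1 (add Q):
                        ○ open, literals {Q=1, R=1, T=1}.
                      branch 1.1.1.1.1.2 (add not S):
                        ○ open, literals {R=1, S=0, T=1}.
                  branch 1.1.1.1.2 (add Q):
                    (Q or not S): β-rule — branch into Q  //  not S.
                      branch 1.1.1.1.2.1 (add Q):
                        ○ open, literals {Q=1, R=1, T=1}.
                      branch 1.1.1.1.2.2 (add not S):
                        ○ open, literals {Q=1, R=1, S=0, T=1}.
              branch 1.1.1.2 (add not (R or Q), not (Q or not S)):
                not (R or Q): α-rule — add not R, not Q.
                × closes — contains both R and not R.
          branch 1.1.2 (add not ((R or Q) iff (Q or not S)), not T):
            × closes — contains both T and not T.
      branch 1.2 (add not (((R or Q) iff (Q or not S)) iff T), not T):
        not (((R or Q) iff (Q or not S)) iff T): β-rule — branch into ((R or Q) iff (Q or not S)), not T  //  not ((R or Q) iff (Q or not S)), T.
          branch 1.2.1 (add ((R or Q) iff (Q or not S)), not T):
            ((R or Q) iff (Q or not S)): β-rule — branch into (R or Q), (Q or not S)  //  not (R or Q), not (Q or not S).
              branch 1.2.1.1 (add (R or Q), (Q or not S)):
                (R or Q): β-rule — branch into R  //  Q.
                  branch 1.2.1.1.1 (add R):
                    (Q or not S): β-rule — branch into Q  //  not S.
                      branch 1.2.1.1.1.1 (add Q):
                        ○ open, literals {Q=1, R=1, T=0}.
                      branch 1.2.1.1.1.2 (add not S):
                        ○ open, literals {R=1, S=0, T=0}.
                  branch 1.2.1.1.2 (add Q):
                    (Q or not S): β-rule — branch into Q  //  not S.
                      branch 1.2.1.1.2.1 (add Q):
                        ○ open, literals {Q=1, R=1, T=0}.
                      branch 1.2.1.1.2.2 (add not S):
                        ○ open, literals {Q=1, R=1, S=0, T=0}.
              branch 1.2.1.2 (add not (R or Q), not (Q or not S)):
                not (R or Q): α-rule — add not R, not Q.
                × closes — contains both R and not R.
          branch 1.2.2 (add not ((R or Q) iff (Q or not S)), T):
            × closes — contains both T and not T.
  branch 2 (add P):
    ○ open, literals {P=1, R=1}.
4 branches closed, 9 open.
Each open branch fixes some atoms; the unmentioned ones are free. Counting distinct full assignments: branch {Q=1, R=1, T=1} (P, S, U) contributes 8 new; branch {R=1, S=0, T=1} (P, Q, U) contributes 4 new; branch {Q=1, R=1, T=1} (P, S, U) contributes 0 new; branch {Q=1, R=1, S=0, T=1} (P, U) contributes 0 new; branch {Q=1, R=1, T=0} (P, S, U) contributes 8 new; branch {R=1, S=0, T=0} (P, Q, U) contributes 4 new; branch {Q=1, R=1, T=0} (P, S, U) contributes 0 new; branch {Q=1, R=1, S=0, T=0} (P, U) contributes 0 new; branch {P=1, R=1} (Q, S, T, U) contributes 4 new. Total: 28.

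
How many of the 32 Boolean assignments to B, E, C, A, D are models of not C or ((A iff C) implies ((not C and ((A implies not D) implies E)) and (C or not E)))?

Initial set: {(not C or ((A iff C) implies ((not C and ((A implies not D) implies E)) and (C or not E))))}.
(not C or ((A iff C) implies ((not C and ((A implies not D) implies E)) and (C or not E)))): β-rule — branch into not C  //  ((A iff C) implies ((not C and ((A implies not D) implies E)) and (C or not E))).
  branch 1 (add not C):
    ○ open, literals {C=0}.
  branch 2 (add ((A iff C) implies ((not C and ((A implies not D) implies E)) and (C or not E)))):
    ((A iff C) implies ((not C and ((A implies not D) implies E)) and (C or not E))): β-rule — branch into not (A iff C)  //  ((not C and ((A implies not D) implies E)) and (C or not E)).
      branch 2.1 (add not (A iff C)):
        not (A iff C): β-rule — branch into A, not C  //  not A, C.
          branch 2.1.1 (add A, not C):
            ○ open, literals {A=1, C=0}.
          branch 2.1.2 (add not A, C):
            ○ open, literals {A=0, C=1}.
      branch 2.2 (add ((not C and ((A implies not D) implies E)) and (C or not E))):
        ((not C and ((A implies not D) implies E)) and (C or not E)): α-rule — add (not C and ((A implies not D) implies E)), (C or not E).
        (not C and ((A implies not D) implies E)): α-rule — add not C, ((A implies not D) implies E).
        (C or not E): β-rule — branch into C  //  not E.
          branch 2.2.1 (add C):
            × closes — contains both C and not C.
          branch 2.2.2 (add not E):
            ((A implies not D) implies E): β-rule — branch into not (A implies not D)  //  E.
              branch 2.2.2.1 (add not (A implies not D)):
                not (A implies not D): α-rule — add A, not not D.
                ○ open, literals {A=1, C=0, D=1, E=0}.
              branch 2.2.2.2 (add E):
                × closes — contains both E and not E.
2 branches closed, 4 open.
Each open branch fixes some atoms; the unmentioned ones are free. Counting distinct full assignments: branch {C=0} (B, E, A, D) contributes 16 new; branch {A=1, C=0} (B, E, D) contributes 0 new; branch {A=0, C=1} (B, E, D) contributes 8 new; branch {A=1, C=0, D=1, E=0} (B) contributes 0 new. Total: 24.

24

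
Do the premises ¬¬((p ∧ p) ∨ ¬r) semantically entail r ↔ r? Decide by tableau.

Initial set: {¬¬((p ∧ p) ∨ ¬r); ¬(r ↔ r)}.
¬¬((p ∧ p) ∨ ¬r): drop double negation, giving ((p ∧ p) ∨ ¬r).
¬(r ↔ r): β-rule — branch into r, ¬r  //  ¬r, r.
  branch 1 (add r, ¬r):
    × closes — contains both r and ¬r.
  branch 2 (add ¬r, r):
    × closes — contains both r and ¬r.
All 2 branches close.
Every branch closed, so the premises entail the conclusion.

Yes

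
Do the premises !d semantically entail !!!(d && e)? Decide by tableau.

Initial set: {!d; !!!!(d && e)}.
!!!!(d && e): drop double negation, giving !!(d && e).
!!(d && e): α-rule — add d, e.
× closes — contains both d and !d.
All 1 branch closes.
Every branch closed, so the premises entail the conclusion.

Yes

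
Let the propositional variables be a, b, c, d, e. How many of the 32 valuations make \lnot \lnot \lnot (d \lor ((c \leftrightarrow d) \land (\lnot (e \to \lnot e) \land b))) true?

Initial set: {\lnot \lnot \lnot (d \lor ((c \leftrightarrow d) \land (\lnot (e \to \lnot e) \land b)))}.
\lnot \lnot \lnot (d \lor ((c \leftrightarrow d) \land (\lnot (e \to \lnot e) \land b))): drop double negation, giving \lnot (d \lor ((c \leftrightarrow d) \land (\lnot (e \to \lnot e) \land b))).
\lnot (d \lor ((c \leftrightarrow d) \land (\lnot (e \to \lnot e) \land b))): α-rule — add \lnot d, \lnot ((c \leftrightarrow d) \land (\lnot (e \to \lnot e) \land b)).
\lnot ((c \leftrightarrow d) \land (\lnot (e \to \lnot e) \land b)): β-rule — branch into \lnot (c \leftrightarrow d)  //  \lnot (\lnot (e \to \lnot e) \land b).
  branch 1 (add \lnot (c \leftrightarrow d)):
    \lnot (c \leftrightarrow d): β-rule — branch into c, \lnot d  //  \lnot c, d.
      branch 1.1 (add c, \lnot d):
        ○ open, literals {c=T, d=F}.
      branch 1.2 (add \lnot c, d):
        × closes — contains both d and \lnot d.
  branch 2 (add \lnot (\lnot (e \to \lnot e) \land b)):
    \lnot (\lnot (e \to \lnot e) \land b): β-rule — branch into \lnot \lnot (e \to \lnot e)  //  \lnot b.
      branch 2.1 (add \lnot \lnot (e \to \lnot e)):
        \lnot \lnot (e \to \lnot e): β-rule — branch into \lnot e  //  \lnot e.
          branch 2.1.1 (add \lnot e):
            ○ open, literals {d=F, e=F}.
          branch 2.1.2 (add \lnot e):
            ○ open, literals {d=F, e=F}.
      branch 2.2 (add \lnot b):
        ○ open, literals {b=F, d=F}.
1 branch closed, 4 open.
Each open branch fixes some atoms; the unmentioned ones are free. Counting distinct full assignments: branch {c=T, d=F} (a, b, e) contributes 8 new; branch {d=F, e=F} (a, b, c) contributes 4 new; branch {d=F, e=F} (a, b, c) contributes 0 new; branch {b=F, d=F} (a, c, e) contributes 2 new. Total: 14.

14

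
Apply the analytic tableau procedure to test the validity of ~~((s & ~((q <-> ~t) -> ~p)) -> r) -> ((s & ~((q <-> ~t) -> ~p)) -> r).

Assume the negation and expand:
Initial set: {~(~~((s & ~((q <-> ~t) -> ~p)) -> r) -> ((s & ~((q <-> ~t) -> ~p)) -> r))}.
~(~~((s & ~((q <-> ~t) -> ~p)) -> r) -> ((s & ~((q <-> ~t) -> ~p)) -> r)): α-rule — add ~~((s & ~((q <-> ~t) -> ~p)) -> r), ~((s & ~((q <-> ~t) -> ~p)) -> r).
~~((s & ~((q <-> ~t) -> ~p)) -> r): drop double negation, giving ((s & ~((q <-> ~t) -> ~p)) -> r).
~((s & ~((q <-> ~t) -> ~p)) -> r): α-rule — add (s & ~((q <-> ~t) -> ~p)), ~r.
(s & ~((q <-> ~t) -> ~p)): α-rule — add s, ~((q <-> ~t) -> ~p).
~((q <-> ~t) -> ~p): α-rule — add (q <-> ~t), ~~p.
((s & ~((q <-> ~t) -> ~p)) -> r): β-rule — branch into ~(s & ~((q <-> ~t) -> ~p))  //  r.
  branch 1 (add ~(s & ~((q <-> ~t) -> ~p))):
    (q <-> ~t): β-rule — branch into q, ~t  //  ~q, ~~t.
      branch 1.1 (add q, ~t):
        ~(s & ~((q <-> ~t) -> ~p)): β-rule — branch into ~s  //  ~~((q <-> ~t) -> ~p).
          branch 1.1.1 (add ~s):
            × closes — contains both s and ~s.
          branch 1.1.2 (add ~~((q <-> ~t) -> ~p)):
            ~~((q <-> ~t) -> ~p): β-rule — branch into ~(q <-> ~t)  //  ~p.
              branch 1.1.2.1 (add ~(q <-> ~t)):
                ~(q <-> ~t): β-rule — branch into q, ~~t  //  ~q, ~t.
                  branch 1.1.2.1.1 (add q, ~~t):
                    × closes — contains both t and ~t.
                  branch 1.1.2.1.2 (add ~q, ~t):
                    × closes — contains both q and ~q.
              branch 1.1.2.2 (add ~p):
                × closes — contains both p and ~p.
      branch 1.2 (add ~q, ~~t):
        ~(s & ~((q <-> ~t) -> ~p)): β-rule — branch into ~s  //  ~~((q <-> ~t) -> ~p).
          branch 1.2.1 (add ~s):
            × closes — contains both s and ~s.
          branch 1.2.2 (add ~~((q <-> ~t) -> ~p)):
            ~~((q <-> ~t) -> ~p): β-rule — branch into ~(q <-> ~t)  //  ~p.
              branch 1.2.2.1 (add ~(q <-> ~t)):
                ~(q <-> ~t): β-rule — branch into q, ~~t  //  ~q, ~t.
                  branch 1.2.2.1.1 (add q, ~~t):
                    × closes — contains both q and ~q.
                  branch 1.2.2.1.2 (add ~q, ~t):
                    × closes — contains both t and ~t.
              branch 1.2.2.2 (add ~p):
                × closes — contains both p and ~p.
  branch 2 (add r):
    × closes — contains both r and ~r.
All 9 branches close.
Every branch closed, so the negation is unsatisfiable and the formula is valid.

Valid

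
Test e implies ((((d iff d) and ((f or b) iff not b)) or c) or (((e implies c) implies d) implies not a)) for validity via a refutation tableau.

Not valid

Assume the negation and expand:
Initial set: {not (e implies ((((d iff d) and ((f or b) iff not b)) or c) or (((e implies c) implies d) implies not a)))}.
not (e implies ((((d iff d) and ((f or b) iff not b)) or c) or (((e implies c) implies d) implies not a))): α-rule — add e, not ((((d iff d) and ((f or b) iff not b)) or c) or (((e implies c) implies d) implies not a)).
not ((((d iff d) and ((f or b) iff not b)) or c) or (((e implies c) implies d) implies not a)): α-rule — add not (((d iff d) and ((f or b) iff not b)) or c), not (((e implies c) implies d) implies not a).
not (((d iff d) and ((f or b) iff not b)) or c): α-rule — add not ((d iff d) and ((f or b) iff not b)), not c.
not (((e implies c) implies d) implies not a): α-rule — add ((e implies c) implies d), not not a.
not ((d iff d) and ((f or b) iff not b)): β-rule — branch into not (d iff d)  //  not ((f or b) iff not b).
  branch 1 (add not (d iff d)):
    ((e implies c) implies d): β-rule — branch into not (e implies c)  //  d.
      branch 1.1 (add not (e implies c)):
        not (e implies c): α-rule — add e, not c.
        not (d iff d): β-rule — branch into d, not d  //  not d, d.
          branch 1.1.1 (add d, not d):
            × closes — contains both d and not d.
          branch 1.1.2 (add not d, d):
            × closes — contains both d and not d.
      branch 1.2 (add d):
        not (d iff d): β-rule — branch into d, not d  //  not d, d.
          branch 1.2.1 (add d, not d):
            × closes — contains both d and not d.
          branch 1.2.2 (add not d, d):
            × closes — contains both d and not d.
  branch 2 (add not ((f or b) iff not b)):
    ((e implies c) implies d): β-rule — branch into not (e implies c)  //  d.
      branch 2.1 (add not (e implies c)):
        not (e implies c): α-rule — add e, not c.
        not ((f or b) iff not b): β-rule — branch into (f or b), not not b  //  not (f or b), not b.
          branch 2.1.1 (add (f or b), not not b):
            (f or b): β-rule — branch into f  //  b.
              branch 2.1.1.1 (add f):
                ○ open, literals {a=1, b=1, c=0, e=1, f=1}.
              branch 2.1.1.2 (add b):
                ○ open, literals {a=1, b=1, c=0, e=1}.
          branch 2.1.2 (add not (f or b), not b):
            not (f or b): α-rule — add not f, not b.
            ○ open, literals {a=1, b=0, c=0, e=1, f=0}.
      branch 2.2 (add d):
        not ((f or b) iff not b): β-rule — branch into (f or b), not not b  //  not (f or b), not b.
          branch 2.2.1 (add (f or b), not not b):
            (f or b): β-rule — branch into f  //  b.
              branch 2.2.1.1 (add f):
                ○ open, literals {a=1, b=1, c=0, d=1, e=1, f=1}.
              branch 2.2.1.2 (add b):
                ○ open, literals {a=1, b=1, c=0, d=1, e=1}.
          branch 2.2.2 (add not (f or b), not b):
            not (f or b): α-rule — add not f, not b.
            ○ open, literals {a=1, b=0, c=0, d=1, e=1, f=0}.
4 branches closed, 6 open.
An open branch gives a countermodel: a=1, b=1, c=0, e=1, f=1 (unmentioned atoms arbitrary); under it the original formula is false.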